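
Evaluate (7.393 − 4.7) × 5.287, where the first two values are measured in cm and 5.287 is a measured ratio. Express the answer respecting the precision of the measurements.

14 cm

7.393 cm − 4.7 cm = 2.693 cm; the difference is limited to 1 decimal place (2 s.f.).
Carrying full precision, 2.693 × 5.287 = 14.237891 cm; 5.287 has 4 s.f., so the result keeps min(2, 4) = 2 s.f.
Rounded to 2 significant figures: 14 cm.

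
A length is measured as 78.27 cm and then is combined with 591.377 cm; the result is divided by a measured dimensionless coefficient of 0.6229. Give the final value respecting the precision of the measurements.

78.27 cm + 591.377 cm = 669.647 cm; the sum is limited to 2 decimal places (5 s.f.).
Carrying full precision, 669.647 ÷ 0.6229 = 1075.04735913… cm; 0.6229 has 4 s.f., so the result keeps min(5, 4) = 4 s.f.
Rounded to 4 significant figures: 1075 cm.

1075 cm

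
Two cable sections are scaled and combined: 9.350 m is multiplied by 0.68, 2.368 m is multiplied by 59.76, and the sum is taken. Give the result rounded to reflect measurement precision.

147.9 m

9.350 × 0.68 = 6.358 → 6.4 m (2 s.f., last digit at the 10^-1 place).
2.368 × 59.76 = 141.51168 → 1.415 × 10^2 m (4 s.f., last digit at the 10^-1 place).
Sum: 147.86968 m; keep the coarser place, 10^-1.
Result: 147.9 m.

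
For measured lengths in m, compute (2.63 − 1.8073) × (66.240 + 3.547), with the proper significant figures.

2.63 − 1.8073 = 0.8227, limited to 2 d.p. → 2 s.f.; 66.240 + 3.547 = 69.787, limited to 3 d.p. → 5 s.f.
Carrying full precision, 0.8227 × 69.787 = 57.4137649; keep min(2, 5) = 2 s.f.
Rounded to 2 significant figures: 57 m².

57 m²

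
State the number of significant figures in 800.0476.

800.0476: zeros between nonzero digits are significant.

7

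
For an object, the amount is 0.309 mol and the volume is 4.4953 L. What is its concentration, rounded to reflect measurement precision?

0.0687 mol/L

concentration = 0.309 mol ÷ 4.4953 L = 0.0687384601695… mol/L.
0.309 has 3 significant figures; 4.4953 has 5.
Division/multiplication keeps the fewest: 3 significant figures.
Rounded: 0.0687 mol/L.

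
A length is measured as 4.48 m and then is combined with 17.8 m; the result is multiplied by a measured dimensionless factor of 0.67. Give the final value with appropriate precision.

15 m

4.48 m + 17.8 m = 22.28 m; the sum is limited to 1 decimal place (3 s.f.).
Carrying full precision, 22.28 × 0.67 = 14.9276 m; 0.67 has 2 s.f., so the result keeps min(3, 2) = 2 s.f.
Rounded to 2 significant figures: 15 m.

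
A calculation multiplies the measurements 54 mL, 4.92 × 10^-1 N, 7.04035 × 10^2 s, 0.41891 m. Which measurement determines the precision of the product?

54 mL → 2 s.f.; 4.92 × 10^-1 N → 3 s.f.; 7.04035 × 10^2 s → 6 s.f.; 0.41891 m → 5 s.f.
The fewest is 2 significant figures, from 54 mL.

54 mL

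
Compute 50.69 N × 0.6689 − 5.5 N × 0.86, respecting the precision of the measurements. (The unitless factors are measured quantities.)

29.2 N

50.69 × 0.6689 = 33.906541 → 33.91 N (4 s.f., last digit at the 10^-2 place).
5.5 × 0.86 = 4.73 → 4.7 N (2 s.f., last digit at the 10^-1 place).
Difference: 29.176541 N; keep the coarser place, 10^-1.
Result: 29.2 N.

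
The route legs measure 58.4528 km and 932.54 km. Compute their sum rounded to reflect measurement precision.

990.99 km

58.4528 km + 932.54 km = 990.9928 km.
Addition/subtraction keeps the fewest decimal places: 58.4528 → 4 decimal places, 932.54 → 2 decimal places; limit is 2.
Rounded to 2 decimal places: 990.99 km.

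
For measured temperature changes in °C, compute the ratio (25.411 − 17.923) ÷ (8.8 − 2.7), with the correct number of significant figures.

25.411 − 17.923 = 7.488, limited to 3 d.p. → 4 s.f.; 8.8 − 2.7 = 6.1, limited to 1 d.p. → 2 s.f.
Carrying full precision, 7.488 ÷ 6.1 = 1.22754098361…; keep min(4, 2) = 2 s.f.
Rounded to 2 significant figures: 1.2.

1.2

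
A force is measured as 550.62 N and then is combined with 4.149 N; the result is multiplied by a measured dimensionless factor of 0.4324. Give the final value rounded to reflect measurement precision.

550.62 N + 4.149 N = 554.769 N; the sum is limited to 2 decimal places (5 s.f.).
Carrying full precision, 554.769 × 0.4324 = 239.8821156 N; 0.4324 has 4 s.f., so the result keeps min(5, 4) = 4 s.f.
Rounded to 4 significant figures: 239.9 N.

239.9 N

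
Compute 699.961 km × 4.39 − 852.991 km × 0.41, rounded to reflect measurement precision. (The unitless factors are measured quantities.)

699.961 × 4.39 = 3072.82879 → 3.07 × 10^3 km (3 s.f., last digit at the 10^1 place).
852.991 × 0.41 = 349.72631 → 3.5 × 10^2 km (2 s.f., last digit at the 10^1 place).
Difference: 2723.10248 km; keep the coarser place, 10^1.
Result: 2.72 × 10^3 km.

2.72 × 10^3 km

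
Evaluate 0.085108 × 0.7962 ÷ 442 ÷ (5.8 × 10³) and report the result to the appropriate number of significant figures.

2.6 × 10⁻⁸

0.085108 × 0.7962 ÷ 442 ÷ (5.8 × 10³) = 2.64327467624 × 10^-8…
Multiplication/division keeps the fewest significant figures: 0.085108 → 5 s.f., 0.7962 → 4 s.f., 442 → 3 s.f., 5.8 × 10³ → 2 s.f.; limit is 2.
Rounded to 2 significant figures: 2.6 × 10⁻⁸.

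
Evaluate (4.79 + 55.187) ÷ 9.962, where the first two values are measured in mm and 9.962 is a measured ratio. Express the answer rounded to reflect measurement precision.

4.79 mm + 55.187 mm = 59.977 mm; the sum is limited to 2 decimal places (4 s.f.).
Carrying full precision, 59.977 ÷ 9.962 = 6.02057819715… mm; 9.962 has 4 s.f., so the result keeps min(4, 4) = 4 s.f.
Rounded to 4 significant figures: 6.021 mm.

6.021 mm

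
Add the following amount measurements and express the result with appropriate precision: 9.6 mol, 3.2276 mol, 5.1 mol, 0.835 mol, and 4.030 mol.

22.8 mol

9.6 mol + 3.2276 mol + 5.1 mol + 0.835 mol + 4.030 mol = 22.7926 mol.
Addition/subtraction keeps the fewest decimal places: 9.6 → 1 decimal place, 3.2276 → 4 decimal places, 5.1 → 1 decimal place, 0.835 → 3 decimal places, 4.030 → 3 decimal places; limit is 1.
Rounded to 1 decimal place: 22.8 mol.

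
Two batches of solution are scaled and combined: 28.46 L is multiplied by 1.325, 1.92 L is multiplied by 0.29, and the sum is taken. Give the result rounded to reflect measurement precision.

38.27 L

28.46 × 1.325 = 37.7095 → 37.71 L (4 s.f., last digit at the 10^-2 place).
1.92 × 0.29 = 0.5568 → 0.56 L (2 s.f., last digit at the 10^-2 place).
Sum: 38.2663 L; keep the coarser place, 10^-2.
Result: 38.27 L.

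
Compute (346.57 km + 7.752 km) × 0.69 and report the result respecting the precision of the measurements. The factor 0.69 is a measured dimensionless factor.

346.57 km + 7.752 km = 354.322 km; the sum is limited to 2 decimal places (5 s.f.).
Carrying full precision, 354.322 × 0.69 = 244.48218 km; 0.69 has 2 s.f., so the result keeps min(5, 2) = 2 s.f.
Rounded to 2 significant figures: 2.4 × 10^2 km.

2.4 × 10^2 km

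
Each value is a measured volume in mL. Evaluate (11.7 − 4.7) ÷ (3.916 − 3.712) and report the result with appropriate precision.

11.7 − 4.7 = 7.0, limited to 1 d.p. → 2 s.f.; 3.916 − 3.712 = 0.204, limited to 3 d.p. → 3 s.f.
Carrying full precision, 7.0 ÷ 0.204 = 34.3137254902…; keep min(2, 3) = 2 s.f.
Rounded to 2 significant figures: 34.

34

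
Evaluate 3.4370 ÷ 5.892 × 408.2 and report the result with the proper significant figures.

3.4370 ÷ 5.892 × 408.2 = 238.116666667…
Multiplication/division keeps the fewest significant figures: 3.4370 → 5 s.f., 5.892 → 4 s.f., 408.2 → 4 s.f.; limit is 4.
Rounded to 4 significant figures: 238.1.

238.1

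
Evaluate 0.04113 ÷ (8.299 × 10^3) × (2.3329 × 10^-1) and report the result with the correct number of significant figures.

1.156 × 10^-6

0.04113 ÷ (8.299 × 10^3) × (2.3329 × 10^-1) = 0.00000115618962526…
Multiplication/division keeps the fewest significant figures: 0.04113 → 4 s.f., 8.299 × 10^3 → 4 s.f., 2.3329 × 10^-1 → 5 s.f.; limit is 4.
Rounded to 4 significant figures: 1.156 × 10^-6.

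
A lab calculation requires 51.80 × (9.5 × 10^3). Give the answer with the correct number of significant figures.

4.9 × 10^5

51.80 × (9.5 × 10^3) = 492100
Multiplication/division keeps the fewest significant figures: 51.80 → 4 s.f., 9.5 × 10^3 → 2 s.f.; limit is 2.
Rounded to 2 significant figures: 4.9 × 10^5.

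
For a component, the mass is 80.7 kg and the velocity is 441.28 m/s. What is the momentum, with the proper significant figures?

momentum = 80.7 kg × 441.28 m/s = 35611.296 kg·m/s.
80.7 has 3 significant figures; 441.28 has 5.
Division/multiplication keeps the fewest: 3 significant figures.
Rounded: 3.56 × 10^4 kg·m/s.

3.56 × 10^4 kg·m/s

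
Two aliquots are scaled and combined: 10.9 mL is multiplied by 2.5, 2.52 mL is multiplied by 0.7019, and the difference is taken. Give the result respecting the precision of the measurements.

25 mL

10.9 × 2.5 = 27.25 → 27 mL (2 s.f., last digit at the 10^0 place).
2.52 × 0.7019 = 1.768788 → 1.77 mL (3 s.f., last digit at the 10^-2 place).
Difference: 25.481212 mL; keep the coarser place, 10^0.
Result: 25 mL.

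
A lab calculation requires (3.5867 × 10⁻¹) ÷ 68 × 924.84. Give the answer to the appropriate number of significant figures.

4.9

(3.5867 × 10⁻¹) ÷ 68 × 924.84 = 4.87812298235…
Multiplication/division keeps the fewest significant figures: 3.5867 × 10⁻¹ → 5 s.f., 68 → 2 s.f., 924.84 → 5 s.f.; limit is 2.
Rounded to 2 significant figures: 4.9.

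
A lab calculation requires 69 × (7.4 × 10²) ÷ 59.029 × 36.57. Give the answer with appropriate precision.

3.2 × 10⁴

69 × (7.4 × 10²) ÷ 59.029 × 36.57 = 31632.9973403…
Multiplication/division keeps the fewest significant figures: 69 → 2 s.f., 7.4 × 10² → 2 s.f., 59.029 → 5 s.f., 36.57 → 4 s.f.; limit is 2.
Rounded to 2 significant figures: 3.2 × 10⁴.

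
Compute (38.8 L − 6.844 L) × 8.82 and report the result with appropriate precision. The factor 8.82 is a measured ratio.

38.8 L − 6.844 L = 31.956 L; the difference is limited to 1 decimal place (3 s.f.).
Carrying full precision, 31.956 × 8.82 = 281.85192 L; 8.82 has 3 s.f., so the result keeps min(3, 3) = 3 s.f.
Rounded to 3 significant figures: 282 L.

282 L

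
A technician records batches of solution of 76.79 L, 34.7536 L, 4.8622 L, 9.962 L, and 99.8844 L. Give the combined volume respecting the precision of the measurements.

226.25 L

76.79 L + 34.7536 L + 4.8622 L + 9.962 L + 99.8844 L = 226.2522 L.
Addition/subtraction keeps the fewest decimal places: 76.79 → 2 decimal places, 34.7536 → 4 decimal places, 4.8622 → 4 decimal places, 9.962 → 3 decimal places, 99.8844 → 4 decimal places; limit is 2.
Rounded to 2 decimal places: 226.25 L.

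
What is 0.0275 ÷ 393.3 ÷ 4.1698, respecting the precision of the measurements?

0.0275 ÷ 393.3 ÷ 4.1698 = 0.0000167684732508…
Multiplication/division keeps the fewest significant figures: 0.0275 → 3 s.f., 393.3 → 4 s.f., 4.1698 → 5 s.f.; limit is 3.
Rounded to 3 significant figures: 1.68 × 10⁻⁵.

1.68 × 10⁻⁵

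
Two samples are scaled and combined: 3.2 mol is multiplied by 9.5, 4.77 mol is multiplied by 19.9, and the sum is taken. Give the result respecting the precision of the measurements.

3.2 × 9.5 = 30.4 → 30. mol (2 s.f., last digit at the 10^0 place).
4.77 × 19.9 = 94.923 → 94.9 mol (3 s.f., last digit at the 10^-1 place).
Sum: 125.323 mol; keep the coarser place, 10^0.
Result: 125 mol.

125 mol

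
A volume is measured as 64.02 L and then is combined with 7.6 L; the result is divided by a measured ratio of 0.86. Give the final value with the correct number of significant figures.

64.02 L + 7.6 L = 71.62 L; the sum is limited to 1 decimal place (3 s.f.).
Carrying full precision, 71.62 ÷ 0.86 = 83.2790697674… L; 0.86 has 2 s.f., so the result keeps min(3, 2) = 2 s.f.
Rounded to 2 significant figures: 83 L.

83 L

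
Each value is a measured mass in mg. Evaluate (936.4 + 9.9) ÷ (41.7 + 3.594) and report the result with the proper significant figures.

936.4 + 9.9 = 946.3, limited to 1 d.p. → 4 s.f.; 41.7 + 3.594 = 45.294, limited to 1 d.p. → 3 s.f.
Carrying full precision, 946.3 ÷ 45.294 = 20.8923919283…; keep min(4, 3) = 3 s.f.
Rounded to 3 significant figures: 20.9.

20.9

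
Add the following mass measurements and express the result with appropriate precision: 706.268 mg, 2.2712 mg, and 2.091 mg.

706.268 mg + 2.2712 mg + 2.091 mg = 710.6302 mg.
Addition/subtraction keeps the fewest decimal places: 706.268 → 3 decimal places, 2.2712 → 4 decimal places, 2.091 → 3 decimal places; limit is 3.
Rounded to 3 decimal places: 710.630 mg.

710.630 mg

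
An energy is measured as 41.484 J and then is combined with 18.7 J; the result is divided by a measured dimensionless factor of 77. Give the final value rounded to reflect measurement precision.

41.484 J + 18.7 J = 60.184 J; the sum is limited to 1 decimal place (3 s.f.).
Carrying full precision, 60.184 ÷ 77 = 0.78161038961… J; 77 has 2 s.f., so the result keeps min(3, 2) = 2 s.f.
Rounded to 2 significant figures: 0.78 J.

0.78 J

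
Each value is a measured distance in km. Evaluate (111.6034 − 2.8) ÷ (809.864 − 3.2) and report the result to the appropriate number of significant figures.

111.6034 − 2.8 = 108.8034, limited to 1 d.p. → 4 s.f.; 809.864 − 3.2 = 806.664, limited to 1 d.p. → 4 s.f.
Carrying full precision, 108.8034 ÷ 806.664 = 0.13488069382…; keep min(4, 4) = 4 s.f.
Rounded to 4 significant figures: 0.1349.

0.1349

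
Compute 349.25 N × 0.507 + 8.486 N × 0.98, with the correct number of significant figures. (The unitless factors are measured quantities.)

349.25 × 0.507 = 177.06975 → 177 N (3 s.f., last digit at the 10^0 place).
8.486 × 0.98 = 8.31628 → 8.3 N (2 s.f., last digit at the 10^-1 place).
Sum: 185.38603 N; keep the coarser place, 10^0.
Result: 1.85 × 10^2 N.

1.85 × 10^2 N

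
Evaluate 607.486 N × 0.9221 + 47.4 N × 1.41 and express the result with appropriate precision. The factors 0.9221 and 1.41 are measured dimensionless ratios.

607.486 × 0.9221 = 560.1628406 → 560.2 N (4 s.f., last digit at the 10^-1 place).
47.4 × 1.41 = 66.834 → 66.8 N (3 s.f., last digit at the 10^-1 place).
Sum: 626.9968406 N; keep the coarser place, 10^-1.
Result: 6.270 × 10² N.

6.270 × 10² N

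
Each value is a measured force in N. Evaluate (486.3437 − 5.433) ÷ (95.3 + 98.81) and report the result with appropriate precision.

486.3437 − 5.433 = 480.9107, limited to 3 d.p. → 6 s.f.; 95.3 + 98.81 = 194.11, limited to 1 d.p. → 4 s.f.
Carrying full precision, 480.9107 ÷ 194.11 = 2.4775163567…; keep min(6, 4) = 4 s.f.
Rounded to 4 significant figures: 2.478.

2.478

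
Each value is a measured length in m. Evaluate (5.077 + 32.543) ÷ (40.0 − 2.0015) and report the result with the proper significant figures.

5.077 + 32.543 = 37.620, limited to 3 d.p. → 5 s.f.; 40.0 − 2.0015 = 37.9985, limited to 1 d.p. → 3 s.f.
Carrying full precision, 37.620 ÷ 37.9985 = 0.99003908049…; keep min(5, 3) = 3 s.f.
Rounded to 3 significant figures: 0.990.

0.990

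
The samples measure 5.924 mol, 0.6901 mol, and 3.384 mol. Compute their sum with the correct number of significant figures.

5.924 mol + 0.6901 mol + 3.384 mol = 9.9981 mol.
Addition/subtraction keeps the fewest decimal places: 5.924 → 3 decimal places, 0.6901 → 4 decimal places, 3.384 → 3 decimal places; limit is 3.
Rounded to 3 decimal places: 9.998 mol.

9.998 mol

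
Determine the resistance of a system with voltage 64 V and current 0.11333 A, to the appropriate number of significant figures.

resistance = 64 V ÷ 0.11333 A = 564.722491838… Ω.
64 has 2 significant figures; 0.11333 has 5.
Division/multiplication keeps the fewest: 2 significant figures.
Rounded: 5.6 × 10^2 Ω.

5.6 × 10^2 Ω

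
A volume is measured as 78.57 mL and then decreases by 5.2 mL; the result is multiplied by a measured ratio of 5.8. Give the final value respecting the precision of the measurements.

78.57 mL − 5.2 mL = 73.37 mL; the difference is limited to 1 decimal place (3 s.f.).
Carrying full precision, 73.37 × 5.8 = 425.546 mL; 5.8 has 2 s.f., so the result keeps min(3, 2) = 2 s.f.
Rounded to 2 significant figures: 4.3 × 10² mL.

4.3 × 10² mL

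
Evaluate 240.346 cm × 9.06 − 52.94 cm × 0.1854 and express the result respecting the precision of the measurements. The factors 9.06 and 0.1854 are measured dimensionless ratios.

2.17 × 10³ cm

240.346 × 9.06 = 2177.53476 → 2.18 × 10³ cm (3 s.f., last digit at the 10^1 place).
52.94 × 0.1854 = 9.815076 → 9.815 cm (4 s.f., last digit at the 10^-3 place).
Difference: 2167.719684 cm; keep the coarser place, 10^1.
Result: 2.17 × 10³ cm.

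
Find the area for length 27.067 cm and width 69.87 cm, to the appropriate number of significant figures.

1891 cm²

area = 27.067 cm × 69.87 cm = 1891.17129 cm².
27.067 has 5 significant figures; 69.87 has 4.
Division/multiplication keeps the fewest: 4 significant figures.
Rounded: 1891 cm².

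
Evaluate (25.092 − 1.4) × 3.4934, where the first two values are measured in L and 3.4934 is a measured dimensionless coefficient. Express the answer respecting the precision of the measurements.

82.8 L

25.092 L − 1.4 L = 23.692 L; the difference is limited to 1 decimal place (3 s.f.).
Carrying full precision, 23.692 × 3.4934 = 82.7656328 L; 3.4934 has 5 s.f., so the result keeps min(3, 5) = 3 s.f.
Rounded to 3 significant figures: 82.8 L.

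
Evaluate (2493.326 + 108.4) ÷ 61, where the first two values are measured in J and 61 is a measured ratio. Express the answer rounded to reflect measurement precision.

2493.326 J + 108.4 J = 2601.726 J; the sum is limited to 1 decimal place (5 s.f.).
Carrying full precision, 2601.726 ÷ 61 = 42.6512459016… J; 61 has 2 s.f., so the result keeps min(5, 2) = 2 s.f.
Rounded to 2 significant figures: 43 J.

43 J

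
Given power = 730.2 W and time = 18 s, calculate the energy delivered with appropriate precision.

1.3 × 10⁴ J

energy delivered = 730.2 W × 18 s = 13143.6 J.
730.2 has 4 significant figures; 18 has 2.
Division/multiplication keeps the fewest: 2 significant figures.
Rounded: 1.3 × 10⁴ J.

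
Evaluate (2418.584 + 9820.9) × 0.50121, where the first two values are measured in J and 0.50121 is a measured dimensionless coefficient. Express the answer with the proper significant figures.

2418.584 J + 9820.9 J = 12239.484 J; the sum is limited to 1 decimal place (6 s.f.).
Carrying full precision, 12239.484 × 0.50121 = 6134.55177564 J; 0.50121 has 5 s.f., so the result keeps min(6, 5) = 5 s.f.
Rounded to 5 significant figures: 6134.6 J.

6134.6 J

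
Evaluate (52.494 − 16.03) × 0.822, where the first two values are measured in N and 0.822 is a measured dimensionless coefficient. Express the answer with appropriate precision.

52.494 N − 16.03 N = 36.464 N; the difference is limited to 2 decimal places (4 s.f.).
Carrying full precision, 36.464 × 0.822 = 29.973408 N; 0.822 has 3 s.f., so the result keeps min(4, 3) = 3 s.f.
Rounded to 3 significant figures: 30.0 N.

30.0 N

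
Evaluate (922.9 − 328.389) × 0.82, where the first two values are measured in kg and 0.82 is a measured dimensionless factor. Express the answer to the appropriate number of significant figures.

922.9 kg − 328.389 kg = 594.511 kg; the difference is limited to 1 decimal place (4 s.f.).
Carrying full precision, 594.511 × 0.82 = 487.49902 kg; 0.82 has 2 s.f., so the result keeps min(4, 2) = 2 s.f.
Rounded to 2 significant figures: 4.9 × 10² kg.

4.9 × 10² kg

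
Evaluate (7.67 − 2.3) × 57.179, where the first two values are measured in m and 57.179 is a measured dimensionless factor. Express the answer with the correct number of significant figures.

3.1 × 10² m

7.67 m − 2.3 m = 5.37 m; the difference is limited to 1 decimal place (2 s.f.).
Carrying full precision, 5.37 × 57.179 = 307.05123 m; 57.179 has 5 s.f., so the result keeps min(2, 5) = 2 s.f.
Rounded to 2 significant figures: 3.1 × 10² m.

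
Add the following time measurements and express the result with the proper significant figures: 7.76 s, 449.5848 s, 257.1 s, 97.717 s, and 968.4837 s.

1780.6 s

7.76 s + 449.5848 s + 257.1 s + 97.717 s + 968.4837 s = 1780.6455 s.
Addition/subtraction keeps the fewest decimal places: 7.76 → 2 decimal places, 449.5848 → 4 decimal places, 257.1 → 1 decimal place, 97.717 → 3 decimal places, 968.4837 → 4 decimal places; limit is 1.
Rounded to 1 decimal place: 1780.6 s.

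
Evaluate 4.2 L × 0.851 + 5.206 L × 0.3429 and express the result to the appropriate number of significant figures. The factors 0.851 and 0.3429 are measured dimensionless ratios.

5.4 L

4.2 × 0.851 = 3.5742 → 3.6 L (2 s.f., last digit at the 10^-1 place).
5.206 × 0.3429 = 1.7851374 → 1.785 L (4 s.f., last digit at the 10^-3 place).
Sum: 5.3593374 L; keep the coarser place, 10^-1.
Result: 5.4 L.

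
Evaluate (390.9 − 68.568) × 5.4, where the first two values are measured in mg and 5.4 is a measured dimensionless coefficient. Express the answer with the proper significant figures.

390.9 mg − 68.568 mg = 322.332 mg; the difference is limited to 1 decimal place (4 s.f.).
Carrying full precision, 322.332 × 5.4 = 1740.5928 mg; 5.4 has 2 s.f., so the result keeps min(4, 2) = 2 s.f.
Rounded to 2 significant figures: 1.7 × 10^3 mg.

1.7 × 10^3 mg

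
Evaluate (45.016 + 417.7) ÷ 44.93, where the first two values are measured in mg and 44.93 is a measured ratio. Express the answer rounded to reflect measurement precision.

45.016 mg + 417.7 mg = 462.716 mg; the sum is limited to 1 decimal place (4 s.f.).
Carrying full precision, 462.716 ÷ 44.93 = 10.2985978188… mg; 44.93 has 4 s.f., so the result keeps min(4, 4) = 4 s.f.
Rounded to 4 significant figures: 10.30 mg.

10.30 mg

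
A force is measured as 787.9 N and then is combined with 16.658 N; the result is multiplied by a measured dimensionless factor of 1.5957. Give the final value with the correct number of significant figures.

787.9 N + 16.658 N = 804.558 N; the sum is limited to 1 decimal place (4 s.f.).
Carrying full precision, 804.558 × 1.5957 = 1283.8332006 N; 1.5957 has 5 s.f., so the result keeps min(4, 5) = 4 s.f.
Rounded to 4 significant figures: 1.284 × 10³ N.

1.284 × 10³ N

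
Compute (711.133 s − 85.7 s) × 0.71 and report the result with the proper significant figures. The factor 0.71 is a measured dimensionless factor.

711.133 s − 85.7 s = 625.433 s; the difference is limited to 1 decimal place (4 s.f.).
Carrying full precision, 625.433 × 0.71 = 444.05743 s; 0.71 has 2 s.f., so the result keeps min(4, 2) = 2 s.f.
Rounded to 2 significant figures: 4.4 × 10^2 s.

4.4 × 10^2 s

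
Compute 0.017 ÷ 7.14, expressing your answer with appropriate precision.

0.0024

0.017 ÷ 7.14 = 0.00238095238095…
Multiplication/division keeps the fewest significant figures: 0.017 → 2 s.f., 7.14 → 3 s.f.; limit is 2.
Rounded to 2 significant figures: 0.0024.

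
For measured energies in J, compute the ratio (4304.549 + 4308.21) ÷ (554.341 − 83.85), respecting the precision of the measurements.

18.306

4304.549 + 4308.21 = 8612.759, limited to 2 d.p. → 6 s.f.; 554.341 − 83.85 = 470.491, limited to 2 d.p. → 5 s.f.
Carrying full precision, 8612.759 ÷ 470.491 = 18.3058953306…; keep min(6, 5) = 5 s.f.
Rounded to 5 significant figures: 18.306.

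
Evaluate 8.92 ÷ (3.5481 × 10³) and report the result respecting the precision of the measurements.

8.92 ÷ (3.5481 × 10³) = 0.00251402158902…
Multiplication/division keeps the fewest significant figures: 8.92 → 3 s.f., 3.5481 × 10³ → 5 s.f.; limit is 3.
Rounded to 3 significant figures: 0.00251.

0.00251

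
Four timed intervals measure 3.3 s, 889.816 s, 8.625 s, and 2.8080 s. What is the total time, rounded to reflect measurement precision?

3.3 s + 889.816 s + 8.625 s + 2.8080 s = 904.5490 s.
Addition/subtraction keeps the fewest decimal places: 3.3 → 1 decimal place, 889.816 → 3 decimal places, 8.625 → 3 decimal places, 2.8080 → 4 decimal places; limit is 1.
Rounded to 1 decimal place: 904.5 s.

904.5 s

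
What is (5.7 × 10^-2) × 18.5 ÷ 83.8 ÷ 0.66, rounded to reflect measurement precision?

(5.7 × 10^-2) × 18.5 ÷ 83.8 ÷ 0.66 = 0.0190659579084…
Multiplication/division keeps the fewest significant figures: 5.7 × 10^-2 → 2 s.f., 18.5 → 3 s.f., 83.8 → 3 s.f., 0.66 → 2 s.f.; limit is 2.
Rounded to 2 significant figures: 0.019.

0.019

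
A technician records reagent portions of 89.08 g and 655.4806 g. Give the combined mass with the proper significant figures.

744.56 g

89.08 g + 655.4806 g = 744.5606 g.
Addition/subtraction keeps the fewest decimal places: 89.08 → 2 decimal places, 655.4806 → 4 decimal places; limit is 2.
Rounded to 2 decimal places: 744.56 g.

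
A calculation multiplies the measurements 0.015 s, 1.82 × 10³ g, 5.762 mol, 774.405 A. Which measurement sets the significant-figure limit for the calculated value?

0.015 s

0.015 s → 2 s.f.; 1.82 × 10³ g → 3 s.f.; 5.762 mol → 4 s.f.; 774.405 A → 6 s.f.
The fewest is 2 significant figures, from 0.015 s.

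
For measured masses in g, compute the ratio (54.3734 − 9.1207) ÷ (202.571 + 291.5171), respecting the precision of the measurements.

54.3734 − 9.1207 = 45.2527, limited to 4 d.p. → 6 s.f.; 202.571 + 291.5171 = 494.0881, limited to 3 d.p. → 6 s.f.
Carrying full precision, 45.2527 ÷ 494.0881 = 0.0915883220017…; keep min(6, 6) = 6 s.f.
Rounded to 6 significant figures: 0.0915883.

0.0915883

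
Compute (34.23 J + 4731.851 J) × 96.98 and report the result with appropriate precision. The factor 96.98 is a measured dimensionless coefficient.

4.622 × 10⁵ J

34.23 J + 4731.851 J = 4766.081 J; the sum is limited to 2 decimal places (6 s.f.).
Carrying full precision, 4766.081 × 96.98 = 462214.53538 J; 96.98 has 4 s.f., so the result keeps min(6, 4) = 4 s.f.
Rounded to 4 significant figures: 4.622 × 10⁵ J.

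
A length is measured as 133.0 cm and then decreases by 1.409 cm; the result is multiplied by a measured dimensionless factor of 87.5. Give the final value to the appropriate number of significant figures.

1.15 × 10^4 cm

133.0 cm − 1.409 cm = 131.591 cm; the difference is limited to 1 decimal place (4 s.f.).
Carrying full precision, 131.591 × 87.5 = 11514.2125 cm; 87.5 has 3 s.f., so the result keeps min(4, 3) = 3 s.f.
Rounded to 3 significant figures: 1.15 × 10^4 cm.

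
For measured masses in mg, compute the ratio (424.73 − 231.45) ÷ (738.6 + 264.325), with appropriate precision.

0.19272

424.73 − 231.45 = 193.28, limited to 2 d.p. → 5 s.f.; 738.6 + 264.325 = 1002.925, limited to 1 d.p. → 5 s.f.
Carrying full precision, 193.28 ÷ 1002.925 = 0.192716304808…; keep min(5, 5) = 5 s.f.
Rounded to 5 significant figures: 0.19272.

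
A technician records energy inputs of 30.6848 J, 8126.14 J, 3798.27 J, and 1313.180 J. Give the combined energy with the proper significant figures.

1.326827 × 10^4 J

30.6848 J + 8126.14 J + 3798.27 J + 1313.180 J = 13268.2748 J.
Addition/subtraction keeps the fewest decimal places: 30.6848 → 4 decimal places, 8126.14 → 2 decimal places, 3798.27 → 2 decimal places, 1313.180 → 3 decimal places; limit is 2.
Rounded to 2 decimal places: 1.326827 × 10^4 J.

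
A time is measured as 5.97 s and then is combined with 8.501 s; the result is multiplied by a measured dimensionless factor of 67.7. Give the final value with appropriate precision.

9.80 × 10² s

5.97 s + 8.501 s = 14.471 s; the sum is limited to 2 decimal places (4 s.f.).
Carrying full precision, 14.471 × 67.7 = 979.6867 s; 67.7 has 3 s.f., so the result keeps min(4, 3) = 3 s.f.
Rounded to 3 significant figures: 9.80 × 10² s.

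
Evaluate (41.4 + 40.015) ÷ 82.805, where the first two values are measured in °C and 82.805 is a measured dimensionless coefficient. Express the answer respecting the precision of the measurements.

0.983 °C

41.4 °C + 40.015 °C = 81.415 °C; the sum is limited to 1 decimal place (3 s.f.).
Carrying full precision, 81.415 ÷ 82.805 = 0.98321357406… °C; 82.805 has 5 s.f., so the result keeps min(3, 5) = 3 s.f.
Rounded to 3 significant figures: 0.983 °C.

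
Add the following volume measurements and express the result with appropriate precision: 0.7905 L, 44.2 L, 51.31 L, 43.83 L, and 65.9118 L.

206.0 L

0.7905 L + 44.2 L + 51.31 L + 43.83 L + 65.9118 L = 206.0423 L.
Addition/subtraction keeps the fewest decimal places: 0.7905 → 4 decimal places, 44.2 → 1 decimal place, 51.31 → 2 decimal places, 43.83 → 2 decimal places, 65.9118 → 4 decimal places; limit is 1.
Rounded to 1 decimal place: 206.0 L.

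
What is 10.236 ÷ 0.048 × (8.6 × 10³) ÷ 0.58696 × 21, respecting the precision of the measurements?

6.6 × 10⁷

10.236 ÷ 0.048 × (8.6 × 10³) ÷ 0.58696 × 21 = 65614266.7303…
Multiplication/division keeps the fewest significant figures: 10.236 → 5 s.f., 0.048 → 2 s.f., 8.6 × 10³ → 2 s.f., 0.58696 → 5 s.f., 21 → 2 s.f.; limit is 2.
Rounded to 2 significant figures: 6.6 × 10⁷.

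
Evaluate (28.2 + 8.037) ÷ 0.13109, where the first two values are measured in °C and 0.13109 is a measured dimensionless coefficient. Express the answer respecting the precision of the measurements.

28.2 °C + 8.037 °C = 36.237 °C; the sum is limited to 1 decimal place (3 s.f.).
Carrying full precision, 36.237 ÷ 0.13109 = 276.428407964… °C; 0.13109 has 5 s.f., so the result keeps min(3, 5) = 3 s.f.
Rounded to 3 significant figures: 276 °C.

276 °C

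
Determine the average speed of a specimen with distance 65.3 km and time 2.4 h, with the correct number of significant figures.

average speed = 65.3 km ÷ 2.4 h = 27.2083333333… km/h.
65.3 has 3 significant figures; 2.4 has 2.
Division/multiplication keeps the fewest: 2 significant figures.
Rounded: 27 km/h.

27 km/h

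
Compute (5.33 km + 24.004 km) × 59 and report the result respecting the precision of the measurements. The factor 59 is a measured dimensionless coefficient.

1.7 × 10³ km

5.33 km + 24.004 km = 29.334 km; the sum is limited to 2 decimal places (4 s.f.).
Carrying full precision, 29.334 × 59 = 1730.706 km; 59 has 2 s.f., so the result keeps min(4, 2) = 2 s.f.
Rounded to 2 significant figures: 1.7 × 10³ km.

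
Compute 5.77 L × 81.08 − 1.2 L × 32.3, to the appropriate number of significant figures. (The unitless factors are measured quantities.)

5.77 × 81.08 = 467.8316 → 468 L (3 s.f., last digit at the 10^0 place).
1.2 × 32.3 = 38.76 → 39 L (2 s.f., last digit at the 10^0 place).
Difference: 429.0716 L; keep the coarser place, 10^0.
Result: 429 L.

429 L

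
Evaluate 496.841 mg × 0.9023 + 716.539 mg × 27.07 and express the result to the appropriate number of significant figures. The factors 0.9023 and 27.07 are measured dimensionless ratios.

1.985 × 10⁴ mg

496.841 × 0.9023 = 448.2996343 → 448.3 mg (4 s.f., last digit at the 10^-1 place).
716.539 × 27.07 = 19396.71073 → 1.940 × 10⁴ mg (4 s.f., last digit at the 10^1 place).
Sum: 19845.0103643 mg; keep the coarser place, 10^1.
Result: 1.985 × 10⁴ mg.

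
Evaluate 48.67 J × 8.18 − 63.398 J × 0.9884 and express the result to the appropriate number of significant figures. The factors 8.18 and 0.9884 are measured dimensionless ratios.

48.67 × 8.18 = 398.1206 → 398 J (3 s.f., last digit at the 10^0 place).
63.398 × 0.9884 = 62.6625832 → 62.66 J (4 s.f., last digit at the 10^-2 place).
Difference: 335.4580168 J; keep the coarser place, 10^0.
Result: 335 J.

335 J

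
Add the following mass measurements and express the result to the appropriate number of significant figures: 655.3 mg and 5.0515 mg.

660.4 mg

655.3 mg + 5.0515 mg = 660.3515 mg.
Addition/subtraction keeps the fewest decimal places: 655.3 → 1 decimal place, 5.0515 → 4 decimal places; limit is 1.
Rounded to 1 decimal place: 660.4 mg.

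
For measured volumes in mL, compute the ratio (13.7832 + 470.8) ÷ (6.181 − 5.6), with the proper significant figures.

8 × 10^2

13.7832 + 470.8 = 484.5832, limited to 1 d.p. → 4 s.f.; 6.181 − 5.6 = 0.581, limited to 1 d.p. → 1 s.f.
Carrying full precision, 484.5832 ÷ 0.581 = 834.050258176…; keep min(4, 1) = 1 s.f.
Rounded to 1 significant figure: 8 × 10^2.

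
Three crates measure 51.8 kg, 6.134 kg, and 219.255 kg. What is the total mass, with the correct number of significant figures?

51.8 kg + 6.134 kg + 219.255 kg = 277.189 kg.
Addition/subtraction keeps the fewest decimal places: 51.8 → 1 decimal place, 6.134 → 3 decimal places, 219.255 → 3 decimal places; limit is 1.
Rounded to 1 decimal place: 277.2 kg.

277.2 kg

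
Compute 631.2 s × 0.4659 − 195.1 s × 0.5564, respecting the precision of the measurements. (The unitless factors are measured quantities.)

185.5 s

631.2 × 0.4659 = 294.07608 → 294.1 s (4 s.f., last digit at the 10^-1 place).
195.1 × 0.5564 = 108.55364 → 108.6 s (4 s.f., last digit at the 10^-1 place).
Difference: 185.52244 s; keep the coarser place, 10^-1.
Result: 185.5 s.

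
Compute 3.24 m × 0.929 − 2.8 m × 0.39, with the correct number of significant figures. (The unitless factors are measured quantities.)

3.24 × 0.929 = 3.00996 → 3.01 m (3 s.f., last digit at the 10^-2 place).
2.8 × 0.39 = 1.092 → 1.1 m (2 s.f., last digit at the 10^-1 place).
Difference: 1.91796 m; keep the coarser place, 10^-1.
Result: 1.9 m.

1.9 m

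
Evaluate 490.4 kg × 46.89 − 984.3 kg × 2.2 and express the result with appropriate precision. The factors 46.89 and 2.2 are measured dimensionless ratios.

2.08 × 10⁴ kg

490.4 × 46.89 = 22994.856 → 2.299 × 10⁴ kg (4 s.f., last digit at the 10^1 place).
984.3 × 2.2 = 2165.46 → 2.2 × 10³ kg (2 s.f., last digit at the 10^2 place).
Difference: 20829.396 kg; keep the coarser place, 10^2.
Result: 2.08 × 10⁴ kg.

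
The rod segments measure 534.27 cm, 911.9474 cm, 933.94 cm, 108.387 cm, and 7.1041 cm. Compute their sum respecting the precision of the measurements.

2495.65 cm

534.27 cm + 911.9474 cm + 933.94 cm + 108.387 cm + 7.1041 cm = 2495.6485 cm.
Addition/subtraction keeps the fewest decimal places: 534.27 → 2 decimal places, 911.9474 → 4 decimal places, 933.94 → 2 decimal places, 108.387 → 3 decimal places, 7.1041 → 4 decimal places; limit is 2.
Rounded to 2 decimal places: 2495.65 cm.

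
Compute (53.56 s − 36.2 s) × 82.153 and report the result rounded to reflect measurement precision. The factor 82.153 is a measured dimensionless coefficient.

53.56 s − 36.2 s = 17.36 s; the difference is limited to 1 decimal place (3 s.f.).
Carrying full precision, 17.36 × 82.153 = 1426.17608 s; 82.153 has 5 s.f., so the result keeps min(3, 5) = 3 s.f.
Rounded to 3 significant figures: 1.43 × 10^3 s.

1.43 × 10^3 s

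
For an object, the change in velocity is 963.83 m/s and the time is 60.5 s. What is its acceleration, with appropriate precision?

15.9 m/s²

acceleration = 963.83 m/s ÷ 60.5 s = 15.9310743802… m/s².
963.83 has 5 significant figures; 60.5 has 3.
Division/multiplication keeps the fewest: 3 significant figures.
Rounded: 15.9 m/s².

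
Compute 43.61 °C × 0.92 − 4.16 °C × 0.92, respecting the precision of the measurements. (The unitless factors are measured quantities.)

43.61 × 0.92 = 40.1212 → 40. °C (2 s.f., last digit at the 10^0 place).
4.16 × 0.92 = 3.8272 → 3.8 °C (2 s.f., last digit at the 10^-1 place).
Difference: 36.294 °C; keep the coarser place, 10^0.
Result: 36 °C.

36 °C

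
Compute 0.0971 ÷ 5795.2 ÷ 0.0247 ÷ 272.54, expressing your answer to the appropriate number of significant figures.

0.0971 ÷ 5795.2 ÷ 0.0247 ÷ 272.54 = 0.00000248899254852…
Multiplication/division keeps the fewest significant figures: 0.0971 → 3 s.f., 5795.2 → 5 s.f., 0.0247 → 3 s.f., 272.54 → 5 s.f.; limit is 3.
Rounded to 3 significant figures: 2.49 × 10⁻⁶.

2.49 × 10⁻⁶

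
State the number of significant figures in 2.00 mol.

2.00: trailing zeros after a decimal point are significant.

3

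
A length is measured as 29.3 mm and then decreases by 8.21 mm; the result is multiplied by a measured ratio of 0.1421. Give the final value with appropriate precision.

29.3 mm − 8.21 mm = 21.09 mm; the difference is limited to 1 decimal place (3 s.f.).
Carrying full precision, 21.09 × 0.1421 = 2.996889 mm; 0.1421 has 4 s.f., so the result keeps min(3, 4) = 3 s.f.
Rounded to 3 significant figures: 3.00 mm.

3.00 mm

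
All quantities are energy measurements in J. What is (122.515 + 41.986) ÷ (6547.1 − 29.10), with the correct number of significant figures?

122.515 + 41.986 = 164.501, limited to 3 d.p. → 6 s.f.; 6547.1 − 29.10 = 6518.00, limited to 1 d.p. → 5 s.f.
Carrying full precision, 164.501 ÷ 6518.00 = 0.0252379564284…; keep min(6, 5) = 5 s.f.
Rounded to 5 significant figures: 0.025238.

0.025238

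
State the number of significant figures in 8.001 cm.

4

8.001: zeros between nonzero digits are significant.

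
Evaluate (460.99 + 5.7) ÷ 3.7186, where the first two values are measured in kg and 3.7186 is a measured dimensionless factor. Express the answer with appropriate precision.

460.99 kg + 5.7 kg = 466.69 kg; the sum is limited to 1 decimal place (4 s.f.).
Carrying full precision, 466.69 ÷ 3.7186 = 125.501532835… kg; 3.7186 has 5 s.f., so the result keeps min(4, 5) = 4 s.f.
Rounded to 4 significant figures: 125.5 kg.

125.5 kg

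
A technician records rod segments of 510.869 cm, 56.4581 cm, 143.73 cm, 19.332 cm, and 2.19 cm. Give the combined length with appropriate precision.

732.58 cm

510.869 cm + 56.4581 cm + 143.73 cm + 19.332 cm + 2.19 cm = 732.5791 cm.
Addition/subtraction keeps the fewest decimal places: 510.869 → 3 decimal places, 56.4581 → 4 decimal places, 143.73 → 2 decimal places, 19.332 → 3 decimal places, 2.19 → 2 decimal places; limit is 2.
Rounded to 2 decimal places: 732.58 cm.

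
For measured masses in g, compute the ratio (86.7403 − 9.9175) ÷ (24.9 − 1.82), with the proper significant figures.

3.33

86.7403 − 9.9175 = 76.8228, limited to 4 d.p. → 6 s.f.; 24.9 − 1.82 = 23.08, limited to 1 d.p. → 3 s.f.
Carrying full precision, 76.8228 ÷ 23.08 = 3.32854419411…; keep min(6, 3) = 3 s.f.
Rounded to 3 significant figures: 3.33.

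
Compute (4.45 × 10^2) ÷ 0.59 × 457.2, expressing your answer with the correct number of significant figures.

3.4 × 10^5

(4.45 × 10^2) ÷ 0.59 × 457.2 = 344837.288136…
Multiplication/division keeps the fewest significant figures: 4.45 × 10^2 → 3 s.f., 0.59 → 2 s.f., 457.2 → 4 s.f.; limit is 2.
Rounded to 2 significant figures: 3.4 × 10^5.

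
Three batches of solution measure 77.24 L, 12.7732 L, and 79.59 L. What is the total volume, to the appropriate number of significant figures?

169.60 L

77.24 L + 12.7732 L + 79.59 L = 169.6032 L.
Addition/subtraction keeps the fewest decimal places: 77.24 → 2 decimal places, 12.7732 → 4 decimal places, 79.59 → 2 decimal places; limit is 2.
Rounded to 2 decimal places: 169.60 L.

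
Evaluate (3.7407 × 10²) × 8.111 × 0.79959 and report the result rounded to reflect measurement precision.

(3.7407 × 10²) × 8.111 × 0.79959 = 2426.02144247…
Multiplication/division keeps the fewest significant figures: 3.7407 × 10² → 5 s.f., 8.111 → 4 s.f., 0.79959 → 5 s.f.; limit is 4.
Rounded to 4 significant figures: 2426.

2426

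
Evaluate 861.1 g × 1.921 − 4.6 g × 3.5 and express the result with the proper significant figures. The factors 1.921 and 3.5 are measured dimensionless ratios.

1638 g

861.1 × 1.921 = 1654.1731 → 1.654 × 10^3 g (4 s.f., last digit at the 10^0 place).
4.6 × 3.5 = 16.1 → 16 g (2 s.f., last digit at the 10^0 place).
Difference: 1638.0731 g; keep the coarser place, 10^0.
Result: 1638 g.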